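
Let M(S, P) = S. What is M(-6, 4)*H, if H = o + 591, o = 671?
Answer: -7572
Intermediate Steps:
H = 1262 (H = 671 + 591 = 1262)
M(-6, 4)*H = -6*1262 = -7572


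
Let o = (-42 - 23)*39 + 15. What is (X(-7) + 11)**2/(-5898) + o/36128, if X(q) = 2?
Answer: -1310537/13317684 ≈ -0.098406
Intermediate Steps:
o = -2520 (o = -65*39 + 15 = -2535 + 15 = -2520)
(X(-7) + 11)**2/(-5898) + o/36128 = (2 + 11)**2/(-5898) - 2520/36128 = 13**2*(-1/5898) - 2520*1/36128 = 169*(-1/5898) - 315/4516 = -169/5898 - 315/4516 = -1310537/13317684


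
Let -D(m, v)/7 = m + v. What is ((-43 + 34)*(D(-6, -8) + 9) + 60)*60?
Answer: -54180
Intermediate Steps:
D(m, v) = -7*m - 7*v (D(m, v) = -7*(m + v) = -7*m - 7*v)
((-43 + 34)*(D(-6, -8) + 9) + 60)*60 = ((-43 + 34)*((-7*(-6) - 7*(-8)) + 9) + 60)*60 = (-9*((42 + 56) + 9) + 60)*60 = (-9*(98 + 9) + 60)*60 = (-9*107 + 60)*60 = (-963 + 60)*60 = -903*60 = -54180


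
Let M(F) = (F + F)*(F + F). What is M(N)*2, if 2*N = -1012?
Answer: 2048288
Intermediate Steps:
N = -506 (N = (1/2)*(-1012) = -506)
M(F) = 4*F**2 (M(F) = (2*F)*(2*F) = 4*F**2)
M(N)*2 = (4*(-506)**2)*2 = (4*256036)*2 = 1024144*2 = 2048288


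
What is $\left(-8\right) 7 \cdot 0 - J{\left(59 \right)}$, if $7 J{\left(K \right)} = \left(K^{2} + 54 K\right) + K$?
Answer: $- \frac{6726}{7} \approx -960.86$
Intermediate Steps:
$J{\left(K \right)} = \frac{K^{2}}{7} + \frac{55 K}{7}$ ($J{\left(K \right)} = \frac{\left(K^{2} + 54 K\right) + K}{7} = \frac{K^{2} + 55 K}{7} = \frac{K^{2}}{7} + \frac{55 K}{7}$)
$\left(-8\right) 7 \cdot 0 - J{\left(59 \right)} = \left(-8\right) 7 \cdot 0 - \frac{1}{7} \cdot 59 \left(55 + 59\right) = \left(-56\right) 0 - \frac{1}{7} \cdot 59 \cdot 114 = 0 - \frac{6726}{7} = - \frac{6726}{7}$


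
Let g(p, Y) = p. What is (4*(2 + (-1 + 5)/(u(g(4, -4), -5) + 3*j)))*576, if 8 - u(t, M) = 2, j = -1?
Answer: 7680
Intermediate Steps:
u(t, M) = 6 (u(t, M) = 8 - 1*2 = 8 - 2 = 6)
(4*(2 + (-1 + 5)/(u(g(4, -4), -5) + 3*j)))*576 = (4*(2 + (-1 + 5)/(6 + 3*(-1))))*576 = (4*(2 + 4/(6 - 3)))*576 = (4*(2 + 4/3))*576 = (4*(10/3))*576 = (40/3)*576 = 7680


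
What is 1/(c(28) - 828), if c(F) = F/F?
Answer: -1/827 ≈ -0.0012092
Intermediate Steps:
c(F) = 1
1/(c(28) - 828) = 1/(1 - 828) = 1/(-827) = -1/827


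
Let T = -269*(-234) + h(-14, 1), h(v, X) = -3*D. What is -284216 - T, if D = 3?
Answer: -347153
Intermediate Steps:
h(v, X) = -9 (h(v, X) = -3*3 = -9)
T = 62937 (T = -269*(-234) - 9 = 62946 - 9 = 62937)
-284216 - T = -284216 - 1*62937 = -284216 - 62937 = -347153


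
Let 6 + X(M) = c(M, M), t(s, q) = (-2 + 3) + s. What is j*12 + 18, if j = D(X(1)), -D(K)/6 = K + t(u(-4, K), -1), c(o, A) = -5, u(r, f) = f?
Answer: 1530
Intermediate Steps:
t(s, q) = 1 + s
X(M) = -11 (X(M) = -6 - 5 = -11)
D(K) = -6 - 12*K (D(K) = -6*(K + (1 + K)) = -6*(1 + 2*K) = -6 - 12*K)
j = 126 (j = -6 - 12*(-11) = -6 + 132 = 126)
j*12 + 18 = 126*12 + 18 = 1512 + 18 = 1530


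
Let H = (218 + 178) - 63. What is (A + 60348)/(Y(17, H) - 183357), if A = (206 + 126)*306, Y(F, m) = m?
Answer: -13495/15252 ≈ -0.88480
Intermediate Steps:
H = 333 (H = 396 - 63 = 333)
A = 101592 (A = 332*306 = 101592)
(A + 60348)/(Y(17, H) - 183357) = (101592 + 60348)/(333 - 183357) = 161940/(-183024) = 161940*(-1/183024) = -13495/15252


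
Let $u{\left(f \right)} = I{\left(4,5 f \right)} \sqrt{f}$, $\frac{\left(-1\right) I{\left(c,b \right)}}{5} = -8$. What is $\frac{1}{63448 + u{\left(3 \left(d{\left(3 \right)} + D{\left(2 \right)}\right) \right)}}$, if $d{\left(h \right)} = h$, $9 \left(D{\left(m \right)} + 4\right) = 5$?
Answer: $\frac{23793}{1509619064} - \frac{5 i \sqrt{3}}{754809532} \approx 1.5761 \cdot 10^{-5} - 1.1473 \cdot 10^{-8} i$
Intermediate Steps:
$I{\left(c,b \right)} = 40$ ($I{\left(c,b \right)} = \left(-5\right) \left(-8\right) = 40$)
$D{\left(m \right)} = - \frac{31}{9}$ ($D{\left(m \right)} = -4 + \frac{1}{9} \cdot 5 = -4 + \frac{5}{9} = - \frac{31}{9}$)
$u{\left(f \right)} = 40 \sqrt{f}$
$\frac{1}{63448 + u{\left(3 \left(d{\left(3 \right)} + D{\left(2 \right)}\right) \right)}} = \frac{1}{63448 + 40 \sqrt{3 \left(3 - \frac{31}{9}\right)}} = \frac{1}{63448 + 40 \sqrt{3 \left(- \frac{4}{9}\right)}} = \frac{1}{63448 + 40 \sqrt{- \frac{4}{3}}} = \frac{1}{63448 + 40 \frac{2 i \sqrt{3}}{3}} = \frac{1}{63448 + \frac{80 i \sqrt{3}}{3}}$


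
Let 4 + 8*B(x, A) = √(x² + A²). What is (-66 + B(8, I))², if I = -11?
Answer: (532 - √185)²/64 ≈ 4199.0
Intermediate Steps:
B(x, A) = -½ + √(A² + x²)/8 (B(x, A) = -½ + √(x² + A²)/8 = -½ + √(A² + x²)/8)
(-66 + B(8, I))² = (-66 + (-½ + √((-11)² + 8²)/8))² = (-66 + (-½ + √(121 + 64)/8))² = (-66 + (-½ + √185/8))² = (-133/2 + √185/8)²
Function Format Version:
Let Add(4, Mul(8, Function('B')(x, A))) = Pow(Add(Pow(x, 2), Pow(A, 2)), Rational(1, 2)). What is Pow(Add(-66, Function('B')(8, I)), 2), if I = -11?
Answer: Mul(Rational(1, 64), Pow(Add(532, Mul(-1, Pow(185, Rational(1, 2)))), 2)) ≈ 4199.0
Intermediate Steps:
Function('B')(x, A) = Add(Rational(-1, 2), Mul(Rational(1, 8), Pow(Add(Pow(A, 2), Pow(x, 2)), Rational(1, 2)))) (Function('B')(x, A) = Add(Rational(-1, 2), Mul(Rational(1, 8), Pow(Add(Pow(x, 2), Pow(A, 2)), Rational(1, 2)))) = Add(Rational(-1, 2), Mul(Rational(1, 8), Pow(Add(Pow(A, 2), Pow(x, 2)), Rational(1, 2)))))
Pow(Add(-66, Function('B')(8, I)), 2) = Pow(Add(-66, Add(Rational(-1, 2), Mul(Rational(1, 8), Pow(Add(Pow(-11, 2), Pow(8, 2)), Rational(1, 2))))), 2) = Pow(Add(-66, Add(Rational(-1, 2), Mul(Rational(1, 8), Pow(Add(121, 64), Rational(1, 2))))), 2) = Pow(Add(-66, Add(Rational(-1, 2), Mul(Rational(1, 8), Pow(185, Rational(1, 2))))), 2) = Pow(Add(Rational(-133, 2), Mul(Rational(1, 8), Pow(185, Rational(1, 2)))), 2)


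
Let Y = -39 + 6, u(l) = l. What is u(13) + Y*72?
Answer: -2363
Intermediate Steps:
Y = -33
u(13) + Y*72 = 13 - 33*72 = 13 - 2376 = -2363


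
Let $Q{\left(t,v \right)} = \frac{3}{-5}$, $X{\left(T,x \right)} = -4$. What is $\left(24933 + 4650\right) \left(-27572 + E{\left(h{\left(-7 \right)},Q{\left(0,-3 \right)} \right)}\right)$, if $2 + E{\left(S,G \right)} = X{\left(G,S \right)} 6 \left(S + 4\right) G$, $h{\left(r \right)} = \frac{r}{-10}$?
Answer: $- \frac{20342986614}{25} \approx -8.1372 \cdot 10^{8}$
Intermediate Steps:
$Q{\left(t,v \right)} = - \frac{3}{5}$ ($Q{\left(t,v \right)} = 3 \left(- \frac{1}{5}\right) = - \frac{3}{5}$)
$h{\left(r \right)} = - \frac{r}{10}$ ($h{\left(r \right)} = r \left(- \frac{1}{10}\right) = - \frac{r}{10}$)
$E{\left(S,G \right)} = -2 - 24 G \left(4 + S\right)$ ($E{\left(S,G \right)} = -2 + \left(-4\right) 6 \left(S + 4\right) G = -2 - 24 \left(4 + S\right) G = -2 - 24 G \left(4 + S\right)$)
$\left(24933 + 4650\right) \left(-27572 + E{\left(h{\left(-7 \right)},Q{\left(0,-3 \right)} \right)}\right) = \left(24933 + 4650\right) \left(-27572 - \left(- \frac{278}{5} - \left(- \frac{36}{25}\right) \left(-7\right)\right)\right) = 29583 \left(-27572 - \left(- \frac{278}{5} - \frac{252}{25}\right)\right) = 29583 \left(-27572 + \left(-2 + \frac{288}{5} + \frac{252}{25}\right)\right) = 29583 \left(-27572 + \frac{1642}{25}\right) = 29583 \left(- \frac{687658}{25}\right) = - \frac{20342986614}{25}$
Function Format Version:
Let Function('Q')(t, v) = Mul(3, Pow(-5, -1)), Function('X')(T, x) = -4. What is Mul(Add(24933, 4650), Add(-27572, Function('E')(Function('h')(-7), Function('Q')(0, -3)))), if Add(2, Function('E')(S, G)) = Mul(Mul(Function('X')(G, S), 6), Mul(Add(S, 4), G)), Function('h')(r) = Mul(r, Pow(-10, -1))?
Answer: Rational(-20342986614, 25) ≈ -8.1372e+8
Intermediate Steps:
Function('Q')(t, v) = Rational(-3, 5) (Function('Q')(t, v) = Mul(3, Rational(-1, 5)) = Rational(-3, 5))
Function('h')(r) = Mul(Rational(-1, 10), r) (Function('h')(r) = Mul(r, Rational(-1, 10)) = Mul(Rational(-1, 10), r))
Function('E')(S, G) = Add(-2, Mul(-24, G, Add(4, S))) (Function('E')(S, G) = Add(-2, Mul(Mul(-4, 6), Mul(Add(S, 4), G))) = Add(-2, Mul(-24, Mul(Add(4, S), G))) = Add(-2, Mul(-24, Mul(G, Add(4, S)))) = Add(-2, Mul(-24, G, Add(4, S))))
Mul(Add(24933, 4650), Add(-27572, Function('E')(Function('h')(-7), Function('Q')(0, -3)))) = Mul(Add(24933, 4650), Add(-27572, Add(-2, Mul(-96, Rational(-3, 5)), Mul(-24, Rational(-3, 5), Mul(Rational(-1, 10), -7))))) = Mul(29583, Add(-27572, Add(-2, Rational(288, 5), Mul(-24, Rational(-3, 5), Rational(7, 10))))) = Mul(29583, Add(-27572, Add(-2, Rational(288, 5), Rational(252, 25)))) = Mul(29583, Add(-27572, Rational(1642, 25))) = Mul(29583, Rational(-687658, 25)) = Rational(-20342986614, 25)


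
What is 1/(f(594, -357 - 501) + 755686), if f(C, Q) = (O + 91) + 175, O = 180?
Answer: 1/756132 ≈ 1.3225e-6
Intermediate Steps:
f(C, Q) = 446 (f(C, Q) = (180 + 91) + 175 = 271 + 175 = 446)
1/(f(594, -357 - 501) + 755686) = 1/(446 + 755686) = 1/756132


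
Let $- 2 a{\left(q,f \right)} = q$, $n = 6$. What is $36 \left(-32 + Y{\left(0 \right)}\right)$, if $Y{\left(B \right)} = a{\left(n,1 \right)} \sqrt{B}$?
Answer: $-1152$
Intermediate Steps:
$a{\left(q,f \right)} = - \frac{q}{2}$
$Y{\left(B \right)} = - 3 \sqrt{B}$ ($Y{\left(B \right)} = \left(- \frac{1}{2}\right) 6 \sqrt{B} = - 3 \sqrt{B}$)
$36 \left(-32 + Y{\left(0 \right)}\right) = 36 \left(-32 - 3 \sqrt{0}\right) = 36 \left(-32 - 0\right) = 36 \left(-32 + 0\right) = 36 \left(-32\right) = -1152$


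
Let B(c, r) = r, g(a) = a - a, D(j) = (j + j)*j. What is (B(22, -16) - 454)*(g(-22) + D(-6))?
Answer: -33840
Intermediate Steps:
D(j) = 2*j**2 (D(j) = (2*j)*j = 2*j**2)
g(a) = 0
(B(22, -16) - 454)*(g(-22) + D(-6)) = (-16 - 454)*(0 + 2*(-6)**2) = -470*(0 + 2*36) = -470*(0 + 72) = -470*72 = -33840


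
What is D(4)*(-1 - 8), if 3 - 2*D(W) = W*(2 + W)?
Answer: 189/2 ≈ 94.500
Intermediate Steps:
D(W) = 3/2 - W*(2 + W)/2
D(4)*(-1 - 8) = (3/2 - 1*4 - ½*4²)*(-1 - 8) = (3/2 - 4 - ½*16)*(-9) = (3/2 - 4 - 8)*(-9) = -21/2*(-9) = 189/2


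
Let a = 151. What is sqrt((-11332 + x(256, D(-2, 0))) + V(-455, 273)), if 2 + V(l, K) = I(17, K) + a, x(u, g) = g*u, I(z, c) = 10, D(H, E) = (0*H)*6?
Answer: I*sqrt(11173) ≈ 105.7*I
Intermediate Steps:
D(H, E) = 0 (D(H, E) = 0*6 = 0)
V(l, K) = 159 (V(l, K) = -2 + (10 + 151) = -2 + 161 = 159)
sqrt((-11332 + x(256, D(-2, 0))) + V(-455, 273)) = sqrt((-11332 + 0*256) + 159) = sqrt((-11332 + 0) + 159) = sqrt(-11332 + 159) = sqrt(-11173) = I*sqrt(11173)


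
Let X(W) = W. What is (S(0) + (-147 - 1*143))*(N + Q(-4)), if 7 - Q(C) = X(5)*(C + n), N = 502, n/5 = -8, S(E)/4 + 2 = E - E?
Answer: -217242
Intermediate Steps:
S(E) = -8 (S(E) = -8 + 4*(E - E) = -8 + 4*0 = -8 + 0 = -8)
n = -40 (n = 5*(-8) = -40)
Q(C) = 207 - 5*C (Q(C) = 7 - 5*(C - 40) = 7 - 5*(-40 + C) = 7 - (-200 + 5*C) = 7 + (200 - 5*C) = 207 - 5*C)
(S(0) + (-147 - 1*143))*(N + Q(-4)) = (-8 + (-147 - 1*143))*(502 + (207 - 5*(-4))) = (-8 + (-147 - 143))*(502 + (207 + 20)) = (-8 - 290)*(502 + 227) = -298*729 = -217242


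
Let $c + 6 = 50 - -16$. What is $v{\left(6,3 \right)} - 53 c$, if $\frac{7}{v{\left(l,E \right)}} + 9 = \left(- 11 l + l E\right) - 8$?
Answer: $- \frac{206707}{65} \approx -3180.1$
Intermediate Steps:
$v{\left(l,E \right)} = \frac{7}{-17 - 11 l + E l}$ ($v{\left(l,E \right)} = \frac{7}{-9 - \left(8 + 11 l - l E\right)} = \frac{7}{-9 - \left(8 + 11 l - E l\right)} = \frac{7}{-17 - 11 l + E l}$)
$c = 60$ ($c = -6 + \left(50 - -16\right) = -6 + \left(50 + 16\right) = -6 + 66 = 60$)
$v{\left(6,3 \right)} - 53 c = \frac{7}{-17 - 66 + 3 \cdot 6} - 3180 = \frac{7}{-17 - 66 + 18} - 3180 = \frac{7}{-65} - 3180 = 7 \left(- \frac{1}{65}\right) - 3180 = - \frac{7}{65} - 3180 = - \frac{206707}{65}$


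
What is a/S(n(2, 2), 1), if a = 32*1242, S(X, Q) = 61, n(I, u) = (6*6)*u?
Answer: 39744/61 ≈ 651.54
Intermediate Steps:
n(I, u) = 36*u
a = 39744
a/S(n(2, 2), 1) = 39744/61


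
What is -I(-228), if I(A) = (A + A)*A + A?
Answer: -103740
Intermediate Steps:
I(A) = A + 2*A² (I(A) = (2*A)*A + A = 2*A² + A = A + 2*A²)
-I(-228) = -(-228)*(1 + 2*(-228)) = -(-228)*(1 - 456) = -(-228)*(-455) = -1*103740 = -103740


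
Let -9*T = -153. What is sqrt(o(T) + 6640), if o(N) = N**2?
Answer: 13*sqrt(41) ≈ 83.241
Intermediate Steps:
T = 17 (T = -1/9*(-153) = 17)
sqrt(o(T) + 6640) = sqrt(17**2 + 6640) = sqrt(289 + 6640) = sqrt(6929) = 13*sqrt(41)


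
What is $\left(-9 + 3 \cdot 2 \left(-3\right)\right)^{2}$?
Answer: $729$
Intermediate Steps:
$\left(-9 + 3 \cdot 2 \left(-3\right)\right)^{2} = \left(-9 + 6 \left(-3\right)\right)^{2} = \left(-9 - 18\right)^{2} = \left(-27\right)^{2} = 729$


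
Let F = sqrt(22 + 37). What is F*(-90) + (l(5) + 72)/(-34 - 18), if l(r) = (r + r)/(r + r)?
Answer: -73/52 - 90*sqrt(59) ≈ -692.71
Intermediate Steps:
l(r) = 1 (l(r) = (2*r)/((2*r)) = (2*r)*(1/(2*r)) = 1)
F = sqrt(59) ≈ 7.6811
F*(-90) + (l(5) + 72)/(-34 - 18) = sqrt(59)*(-90) + (1 + 72)/(-34 - 18) = -90*sqrt(59) + 73/(-52) = -90*sqrt(59) + 73*(-1/52) = -90*sqrt(59) - 73/52 = -73/52 - 90*sqrt(59)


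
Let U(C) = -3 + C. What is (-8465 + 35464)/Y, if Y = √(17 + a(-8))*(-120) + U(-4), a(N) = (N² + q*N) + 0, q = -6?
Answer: 188993/1857551 - 3239880*√129/1857551 ≈ -19.708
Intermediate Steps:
a(N) = N² - 6*N (a(N) = (N² - 6*N) + 0 = N² - 6*N)
Y = -7 - 120*√129 (Y = √(17 - 8*(-6 - 8))*(-120) + (-3 - 4) = √(17 - 8*(-14))*(-120) - 7 = √(17 + 112)*(-120) - 7 = √129*(-120) - 7 = -120*√129 - 7 = -7 - 120*√129 ≈ -1369.9)
(-8465 + 35464)/Y = (-8465 + 35464)/(-7 - 120*√129) = 26999/(-7 - 120*√129)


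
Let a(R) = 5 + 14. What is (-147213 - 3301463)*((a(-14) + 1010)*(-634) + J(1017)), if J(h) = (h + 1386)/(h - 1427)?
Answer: 461227071476094/205 ≈ 2.2499e+12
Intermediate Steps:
a(R) = 19
J(h) = (1386 + h)/(-1427 + h)
(-147213 - 3301463)*((a(-14) + 1010)*(-634) + J(1017)) = (-147213 - 3301463)*((19 + 1010)*(-634) + (1386 + 1017)/(-1427 + 1017)) = -3448676*(1029*(-634) + 2403/(-410)) = -3448676*(-652386 - 1/410*2403) = -3448676*(-652386 - 2403/410) = -3448676*(-267480663/410) = 461227071476094/205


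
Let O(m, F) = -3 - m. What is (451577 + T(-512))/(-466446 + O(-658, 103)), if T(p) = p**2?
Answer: -713721/465791 ≈ -1.5323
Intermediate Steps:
(451577 + T(-512))/(-466446 + O(-658, 103)) = (451577 + (-512)**2)/(-466446 + (-3 - 1*(-658))) = (451577 + 262144)/(-466446 + (-3 + 658)) = 713721/(-466446 + 655) = 713721/(-465791) = 713721*(-1/465791) = -713721/465791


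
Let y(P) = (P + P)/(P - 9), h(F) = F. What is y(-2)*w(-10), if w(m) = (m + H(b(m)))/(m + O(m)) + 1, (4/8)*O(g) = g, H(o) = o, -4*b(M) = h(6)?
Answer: 83/165 ≈ 0.50303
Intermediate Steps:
b(M) = -3/2 (b(M) = -¼*6 = -3/2)
O(g) = 2*g
y(P) = 2*P/(-9 + P) (y(P) = (2*P)/(-9 + P) = 2*P/(-9 + P))
w(m) = 1 + (-3/2 + m)/(3*m) (w(m) = (m - 3/2)/(m + 2*m) + 1 = (-3/2 + m)/((3*m)) + 1 = (-3/2 + m)*(1/(3*m)) + 1 = (-3/2 + m)/(3*m) + 1 = 1 + (-3/2 + m)/(3*m))
y(-2)*w(-10) = (2*(-2)/(-9 - 2))*((⅙)*(-3 + 8*(-10))/(-10)) = (2*(-2)/(-11))*((⅙)*(-⅒)*(-3 - 80)) = (2*(-2)*(-1/11))*((⅙)*(-⅒)*(-83)) = (4/11)*(83/60) = 83/165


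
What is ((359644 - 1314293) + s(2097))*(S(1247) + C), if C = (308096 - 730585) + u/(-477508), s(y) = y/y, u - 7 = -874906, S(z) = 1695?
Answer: 47954743832525886/119377 ≈ 4.0171e+11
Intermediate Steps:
u = -874899 (u = 7 - 874906 = -874899)
s(y) = 1
C = -201741002513/477508 (C = (308096 - 730585) - 874899/(-477508) = -422489 - 874899*(-1/477508) = -422489 + 874899/477508 = -201741002513/477508 ≈ -4.2249e+5)
((359644 - 1314293) + s(2097))*(S(1247) + C) = ((359644 - 1314293) + 1)*(1695 - 201741002513/477508) = (-954649 + 1)*(-200931626453/477508) = -954648*(-200931626453/477508) = 47954743832525886/119377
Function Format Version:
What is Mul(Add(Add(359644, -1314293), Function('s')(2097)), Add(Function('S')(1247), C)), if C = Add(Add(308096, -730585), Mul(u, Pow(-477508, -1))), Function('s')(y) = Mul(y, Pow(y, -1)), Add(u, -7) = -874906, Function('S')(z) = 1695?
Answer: Rational(47954743832525886, 119377) ≈ 4.0171e+11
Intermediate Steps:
u = -874899 (u = Add(7, -874906) = -874899)
Function('s')(y) = 1
C = Rational(-201741002513, 477508) (C = Add(Add(308096, -730585), Mul(-874899, Pow(-477508, -1))) = Add(-422489, Mul(-874899, Rational(-1, 477508))) = Add(-422489, Rational(874899, 477508)) = Rational(-201741002513, 477508) ≈ -4.2249e+5)
Mul(Add(Add(359644, -1314293), Function('s')(2097)), Add(Function('S')(1247), C)) = Mul(Add(Add(359644, -1314293), 1), Add(1695, Rational(-201741002513, 477508))) = Mul(Add(-954649, 1), Rational(-200931626453, 477508)) = Mul(-954648, Rational(-200931626453, 477508)) = Rational(47954743832525886, 119377)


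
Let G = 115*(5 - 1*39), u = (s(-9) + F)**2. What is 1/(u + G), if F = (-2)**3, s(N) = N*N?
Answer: 1/1419 ≈ 0.00070472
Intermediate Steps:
s(N) = N**2
F = -8
u = 5329 (u = ((-9)**2 - 8)**2 = (81 - 8)**2 = 73**2 = 5329)
G = -3910 (G = 115*(5 - 39) = 115*(-34) = -3910)
1/(u + G) = 1/(5329 - 3910) = 1/1419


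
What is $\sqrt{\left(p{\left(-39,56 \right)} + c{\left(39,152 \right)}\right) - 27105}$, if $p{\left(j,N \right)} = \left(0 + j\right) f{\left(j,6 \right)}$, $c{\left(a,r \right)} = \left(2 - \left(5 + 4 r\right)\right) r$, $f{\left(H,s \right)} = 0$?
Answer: $i \sqrt{119977} \approx 346.38 i$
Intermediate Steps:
$c{\left(a,r \right)} = r \left(-3 - 4 r\right)$ ($c{\left(a,r \right)} = \left(-3 - 4 r\right) r = r \left(-3 - 4 r\right)$)
$p{\left(j,N \right)} = 0$ ($p{\left(j,N \right)} = \left(0 + j\right) 0 = j 0 = 0$)
$\sqrt{\left(p{\left(-39,56 \right)} + c{\left(39,152 \right)}\right) - 27105} = \sqrt{\left(0 - 152 \left(3 + 4 \cdot 152\right)\right) - 27105} = \sqrt{\left(0 - 152 \left(3 + 608\right)\right) - 27105} = \sqrt{\left(0 - 152 \cdot 611\right) - 27105} = \sqrt{\left(0 - 92872\right) - 27105} = \sqrt{-92872 - 27105} = \sqrt{-119977} = i \sqrt{119977}$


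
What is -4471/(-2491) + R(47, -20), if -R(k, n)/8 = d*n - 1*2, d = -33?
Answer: -13108153/2491 ≈ -5262.2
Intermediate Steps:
R(k, n) = 16 + 264*n (R(k, n) = -8*(-33*n - 1*2) = -8*(-33*n - 2) = -8*(-2 - 33*n) = 16 + 264*n)
-4471/(-2491) + R(47, -20) = -4471/(-2491) + (16 + 264*(-20)) = -4471*(-1/2491) + (16 - 5280) = 4471/2491 - 5264 = -13108153/2491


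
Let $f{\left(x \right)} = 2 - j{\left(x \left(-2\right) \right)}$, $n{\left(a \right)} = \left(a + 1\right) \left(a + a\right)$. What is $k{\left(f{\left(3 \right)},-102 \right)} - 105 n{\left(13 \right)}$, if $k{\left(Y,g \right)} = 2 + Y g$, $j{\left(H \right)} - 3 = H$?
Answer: $-38728$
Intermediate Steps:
$j{\left(H \right)} = 3 + H$
$n{\left(a \right)} = 2 a \left(1 + a\right)$ ($n{\left(a \right)} = \left(1 + a\right) 2 a = 2 a \left(1 + a\right)$)
$f{\left(x \right)} = -1 + 2 x$ ($f{\left(x \right)} = 2 - \left(3 + x \left(-2\right)\right) = 2 - \left(3 - 2 x\right) = 2 + \left(-3 + 2 x\right) = -1 + 2 x$)
$k{\left(f{\left(3 \right)},-102 \right)} - 105 n{\left(13 \right)} = \left(2 + \left(-1 + 2 \cdot 3\right) \left(-102\right)\right) - 105 \cdot 2 \cdot 13 \left(1 + 13\right) = \left(2 + \left(-1 + 6\right) \left(-102\right)\right) - 105 \cdot 2 \cdot 13 \cdot 14 = \left(2 + 5 \left(-102\right)\right) - 105 \cdot 364 = \left(2 - 510\right) - 38220 = -508 - 38220 = -38728$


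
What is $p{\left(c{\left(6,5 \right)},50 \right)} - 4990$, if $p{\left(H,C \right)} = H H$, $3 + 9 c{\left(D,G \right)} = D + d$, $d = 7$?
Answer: $- \frac{404090}{81} \approx -4988.8$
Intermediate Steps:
$c{\left(D,G \right)} = \frac{4}{9} + \frac{D}{9}$ ($c{\left(D,G \right)} = - \frac{1}{3} + \frac{D + 7}{9} = - \frac{1}{3} + \frac{7 + D}{9} = - \frac{1}{3} + \left(\frac{7}{9} + \frac{D}{9}\right) = \frac{4}{9} + \frac{D}{9}$)
$p{\left(H,C \right)} = H^{2}$
$p{\left(c{\left(6,5 \right)},50 \right)} - 4990 = \left(\frac{4}{9} + \frac{1}{9} \cdot 6\right)^{2} - 4990 = \left(\frac{4}{9} + \frac{2}{3}\right)^{2} - 4990 = \left(\frac{10}{9}\right)^{2} - 4990 = \frac{100}{81} - 4990 = - \frac{404090}{81}$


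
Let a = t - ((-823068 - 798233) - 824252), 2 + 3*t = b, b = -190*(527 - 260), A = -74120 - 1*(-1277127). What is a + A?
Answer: 10894948/3 ≈ 3.6316e+6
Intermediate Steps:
A = 1203007 (A = -74120 + 1277127 = 1203007)
b = -50730 (b = -190*267 = -50730)
t = -50732/3 (t = -⅔ + (⅓)*(-50730) = -⅔ - 16910 = -50732/3 ≈ -16911.)
a = 7285927/3 (a = -50732/3 - ((-823068 - 798233) - 824252) = -50732/3 - (-1621301 - 824252) = -50732/3 - 1*(-2445553) = -50732/3 + 2445553 = 7285927/3 ≈ 2.4286e+6)
a + A = 7285927/3 + 1203007 = 10894948/3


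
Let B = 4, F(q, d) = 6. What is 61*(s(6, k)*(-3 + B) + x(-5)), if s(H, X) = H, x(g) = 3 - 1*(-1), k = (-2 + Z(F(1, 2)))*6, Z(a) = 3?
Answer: 610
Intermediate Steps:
k = 6 (k = (-2 + 3)*6 = 1*6 = 6)
x(g) = 4 (x(g) = 3 + 1 = 4)
61*(s(6, k)*(-3 + B) + x(-5)) = 61*(6*(-3 + 4) + 4) = 61*(6*1 + 4) = 61*(6 + 4) = 61*10 = 610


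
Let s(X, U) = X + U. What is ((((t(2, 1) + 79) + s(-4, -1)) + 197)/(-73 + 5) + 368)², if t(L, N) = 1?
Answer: 132496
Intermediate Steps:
s(X, U) = U + X
((((t(2, 1) + 79) + s(-4, -1)) + 197)/(-73 + 5) + 368)² = ((((1 + 79) + (-1 - 4)) + 197)/(-73 + 5) + 368)² = (((80 - 5) + 197)/(-68) + 368)² = ((75 + 197)*(-1/68) + 368)² = (272*(-1/68) + 368)² = (-4 + 368)² = 364² = 132496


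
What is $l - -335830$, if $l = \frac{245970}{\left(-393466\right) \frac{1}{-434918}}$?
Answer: $\frac{119557233620}{196733} \approx 6.0771 \cdot 10^{5}$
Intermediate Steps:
$l = \frac{53488390230}{196733}$ ($l = \frac{245970}{\left(-393466\right) \left(- \frac{1}{434918}\right)} = \frac{245970}{\frac{196733}{217459}} = 245970 \cdot \frac{217459}{196733} = \frac{53488390230}{196733} \approx 2.7188 \cdot 10^{5}$)
$l - -335830 = \frac{53488390230}{196733} - -335830 = \frac{53488390230}{196733} + 335830 = \frac{119557233620}{196733}$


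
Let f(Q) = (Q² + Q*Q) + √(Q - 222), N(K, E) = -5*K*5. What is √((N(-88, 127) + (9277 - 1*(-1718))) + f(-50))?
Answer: √(18195 + 4*I*√17) ≈ 134.89 + 0.0611*I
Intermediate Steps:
N(K, E) = -25*K
f(Q) = √(-222 + Q) + 2*Q² (f(Q) = (Q² + Q²) + √(-222 + Q) = 2*Q² + √(-222 + Q) = √(-222 + Q) + 2*Q²)
√((N(-88, 127) + (9277 - 1*(-1718))) + f(-50)) = √((-25*(-88) + (9277 - 1*(-1718))) + (√(-222 - 50) + 2*(-50)²)) = √((2200 + (9277 + 1718)) + (√(-272) + 2*2500)) = √((2200 + 10995) + (4*I*√17 + 5000)) = √(13195 + (5000 + 4*I*√17)) = √(18195 + 4*I*√17)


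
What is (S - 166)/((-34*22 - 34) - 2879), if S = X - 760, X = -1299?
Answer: 2225/3661 ≈ 0.60776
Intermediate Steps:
S = -2059 (S = -1299 - 760 = -2059)
(S - 166)/((-34*22 - 34) - 2879) = (-2059 - 166)/((-34*22 - 34) - 2879) = -2225/((-748 - 34) - 2879) = -2225/(-782 - 2879) = -2225/(-3661) = -2225*(-1/3661) = 2225/3661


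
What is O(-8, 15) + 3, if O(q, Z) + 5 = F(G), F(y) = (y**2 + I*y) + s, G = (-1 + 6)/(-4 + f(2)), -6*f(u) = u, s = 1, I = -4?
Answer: 836/169 ≈ 4.9467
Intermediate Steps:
f(u) = -u/6
G = -15/13 (G = (-1 + 6)/(-4 - 1/6*2) = 5/(-4 - 1/3) = 5/(-13/3) = 5*(-3/13) = -15/13 ≈ -1.1538)
F(y) = 1 + y**2 - 4*y (F(y) = (y**2 - 4*y) + 1 = 1 + y**2 - 4*y)
O(q, Z) = 329/169 (O(q, Z) = -5 + (1 + (-15/13)**2 - 4*(-15/13)) = -5 + (1 + 225/169 + 60/13) = -5 + 1174/169 = 329/169)
O(-8, 15) + 3 = 329/169 + 3 = 836/169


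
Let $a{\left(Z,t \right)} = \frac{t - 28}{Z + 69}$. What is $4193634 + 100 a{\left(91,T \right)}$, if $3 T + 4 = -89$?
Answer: $\frac{33548777}{8} \approx 4.1936 \cdot 10^{6}$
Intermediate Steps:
$T = -31$ ($T = - \frac{4}{3} + \frac{1}{3} \left(-89\right) = - \frac{4}{3} - \frac{89}{3} = -31$)
$a{\left(Z,t \right)} = \frac{-28 + t}{69 + Z}$
$4193634 + 100 a{\left(91,T \right)} = 4193634 + 100 \frac{-28 - 31}{69 + 91} = 4193634 + 100 \cdot \frac{1}{160} \left(-59\right) = 4193634 + 100 \left(- \frac{59}{160}\right) = 4193634 - \frac{295}{8} = \frac{33548777}{8}$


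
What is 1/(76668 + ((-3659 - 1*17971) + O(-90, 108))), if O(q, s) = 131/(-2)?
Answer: 2/109945 ≈ 1.8191e-5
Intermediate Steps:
O(q, s) = -131/2 (O(q, s) = 131*(-½) = -131/2)
1/(76668 + ((-3659 - 1*17971) + O(-90, 108))) = 1/(76668 + ((-3659 - 1*17971) - 131/2)) = 1/(76668 + ((-3659 - 17971) - 131/2)) = 1/(76668 + (-21630 - 131/2)) = 1/(76668 - 43391/2) = 1/(109945/2) = 2/109945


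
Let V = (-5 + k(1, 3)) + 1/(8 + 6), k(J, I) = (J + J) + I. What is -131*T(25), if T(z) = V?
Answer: -131/14 ≈ -9.3571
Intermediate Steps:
k(J, I) = I + 2*J (k(J, I) = 2*J + I = I + 2*J)
V = 1/14 (V = (-5 + (3 + 2*1)) + 1/(8 + 6) = (-5 + (3 + 2)) + 1/14 = (-5 + 5) + 1/14 = 0 + 1/14 = 1/14 ≈ 0.071429)
T(z) = 1/14
-131*T(25) = -131*1/14 = -131/14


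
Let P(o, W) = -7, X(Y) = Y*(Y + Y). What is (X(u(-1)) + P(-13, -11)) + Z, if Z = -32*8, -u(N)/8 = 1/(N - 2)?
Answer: -2239/9 ≈ -248.78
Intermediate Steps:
u(N) = -8/(-2 + N) (u(N) = -8/(N - 2) = -8/(-2 + N))
X(Y) = 2*Y² (X(Y) = Y*(2*Y) = 2*Y²)
Z = -256
(X(u(-1)) + P(-13, -11)) + Z = (2*(-8/(-2 - 1))² - 7) - 256 = (2*(-8/(-3))² - 7) - 256 = (2*(-8*(-⅓))² - 7) - 256 = (2*(8/3)² - 7) - 256 = (2*(64/9) - 7) - 256 = (128/9 - 7) - 256 = 65/9 - 256 = -2239/9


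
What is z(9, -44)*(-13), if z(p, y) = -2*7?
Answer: 182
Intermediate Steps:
z(p, y) = -14
z(9, -44)*(-13) = -14*(-13) = 182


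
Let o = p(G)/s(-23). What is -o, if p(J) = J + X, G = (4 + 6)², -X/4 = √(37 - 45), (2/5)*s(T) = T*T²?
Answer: 40/12167 - 16*I*√2/60835 ≈ 0.0032876 - 0.00037195*I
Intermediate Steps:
s(T) = 5*T³/2 (s(T) = 5*(T*T²)/2 = 5*T³/2)
X = -8*I*√2 (X = -4*√(37 - 45) = -8*I*√2 ≈ -11.314*I)
G = 100 (G = 10² = 100)
p(J) = J - 8*I*√2
o = -40/12167 + 16*I*√2/60835 (o = (100 - 8*I*√2)/(((5/2)*(-23)³)) = (100 - 8*I*√2)/(((5/2)*(-12167))) = (100 - 8*I*√2)/(-60835/2) = (100 - 8*I*√2)*(-2/60835) = -40/12167 + 16*I*√2/60835 ≈ -0.0032876 + 0.00037195*I)
-o = -(-40/12167 + 16*I*√2/60835) = 40/12167 - 16*I*√2/60835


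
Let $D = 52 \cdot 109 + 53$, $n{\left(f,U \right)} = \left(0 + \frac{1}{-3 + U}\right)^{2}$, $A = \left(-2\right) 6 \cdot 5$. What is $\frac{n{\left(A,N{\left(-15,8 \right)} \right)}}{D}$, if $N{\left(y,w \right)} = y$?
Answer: $\frac{1}{1853604} \approx 5.3949 \cdot 10^{-7}$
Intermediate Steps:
$A = -60$ ($A = \left(-12\right) 5 = -60$)
$n{\left(f,U \right)} = \frac{1}{\left(-3 + U\right)^{2}}$ ($n{\left(f,U \right)} = \left(\frac{1}{-3 + U}\right)^{2} = \frac{1}{\left(-3 + U\right)^{2}}$)
$D = 5721$ ($D = 5668 + 53 = 5721$)
$\frac{n{\left(A,N{\left(-15,8 \right)} \right)}}{D} = \frac{1}{\left(-3 - 15\right)^{2} \cdot 5721} = \frac{1}{324} \cdot \frac{1}{5721} = \frac{1}{1853604}$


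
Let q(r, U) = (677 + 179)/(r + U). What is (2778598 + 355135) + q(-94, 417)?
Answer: 1012196615/323 ≈ 3.1337e+6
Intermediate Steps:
q(r, U) = 856/(U + r)
(2778598 + 355135) + q(-94, 417) = (2778598 + 355135) + 856/(417 - 94) = 3133733 + 856/323 = 1012196615/323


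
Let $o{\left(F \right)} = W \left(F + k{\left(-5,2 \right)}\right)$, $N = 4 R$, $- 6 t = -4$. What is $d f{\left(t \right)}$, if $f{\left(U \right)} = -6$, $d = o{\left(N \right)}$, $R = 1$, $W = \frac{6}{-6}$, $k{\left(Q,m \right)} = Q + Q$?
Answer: $-36$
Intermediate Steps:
$k{\left(Q,m \right)} = 2 Q$
$t = \frac{2}{3}$ ($t = \left(- \frac{1}{6}\right) \left(-4\right) = \frac{2}{3} \approx 0.66667$)
$W = -1$ ($W = 6 \left(- \frac{1}{6}\right) = -1$)
$N = 4$ ($N = 4 \cdot 1 = 4$)
$o{\left(F \right)} = 10 - F$ ($o{\left(F \right)} = - (F + 2 \left(-5\right)) = - (F - 10) = - (-10 + F) = 10 - F$)
$d = 6$ ($d = 10 - 4 = 6$)
$d f{\left(t \right)} = 6 \left(-6\right) = -36$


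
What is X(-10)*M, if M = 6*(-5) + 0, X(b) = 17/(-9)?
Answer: 170/3 ≈ 56.667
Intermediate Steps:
X(b) = -17/9 (X(b) = 17*(-⅑) = -17/9)
M = -30 (M = -30 + 0 = -30)
X(-10)*M = -17/9*(-30) = 170/3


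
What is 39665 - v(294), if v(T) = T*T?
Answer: -46771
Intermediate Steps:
v(T) = T²
39665 - v(294) = 39665 - 1*294² = 39665 - 1*86436 = 39665 - 86436 = -46771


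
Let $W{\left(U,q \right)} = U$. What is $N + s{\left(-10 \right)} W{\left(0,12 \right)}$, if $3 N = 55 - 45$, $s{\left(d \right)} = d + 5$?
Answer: $\frac{10}{3} \approx 3.3333$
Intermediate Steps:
$s{\left(d \right)} = 5 + d$
$N = \frac{10}{3}$ ($N = \frac{55 - 45}{3} = \frac{1}{3} \cdot 10 = \frac{10}{3} \approx 3.3333$)
$N + s{\left(-10 \right)} W{\left(0,12 \right)} = \frac{10}{3} + \left(5 - 10\right) 0 = \frac{10}{3} - 0 = \frac{10}{3} + 0 = \frac{10}{3}$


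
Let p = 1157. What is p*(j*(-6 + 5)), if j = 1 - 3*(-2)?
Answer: -8099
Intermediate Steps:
j = 7 (j = 1 + 6 = 7)
p*(j*(-6 + 5)) = 1157*(7*(-6 + 5)) = 1157*(7*(-1)) = 1157*(-7) = -8099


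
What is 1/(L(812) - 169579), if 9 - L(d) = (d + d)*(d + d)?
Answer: -1/2806946 ≈ -3.5626e-7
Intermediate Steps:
L(d) = 9 - 4*d² (L(d) = 9 - (d + d)*(d + d) = 9 - 2*d*2*d = 9 - 4*d²)
1/(L(812) - 169579) = 1/((9 - 4*812²) - 169579) = 1/((9 - 4*659344) - 169579) = 1/((9 - 2637376) - 169579) = 1/(-2637367 - 169579) = 1/(-2806946) = -1/2806946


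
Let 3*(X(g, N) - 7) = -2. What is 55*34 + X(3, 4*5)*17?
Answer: 5933/3 ≈ 1977.7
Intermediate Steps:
X(g, N) = 19/3 (X(g, N) = 7 + (1/3)*(-2) = 7 - 2/3 = 19/3)
55*34 + X(3, 4*5)*17 = 55*34 + (19/3)*17 = 1870 + 323/3 = 5933/3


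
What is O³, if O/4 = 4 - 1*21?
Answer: -314432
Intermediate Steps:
O = -68 (O = 4*(4 - 1*21) = 4*(4 - 21) = 4*(-17) = -68)
O³ = (-68)³ = -314432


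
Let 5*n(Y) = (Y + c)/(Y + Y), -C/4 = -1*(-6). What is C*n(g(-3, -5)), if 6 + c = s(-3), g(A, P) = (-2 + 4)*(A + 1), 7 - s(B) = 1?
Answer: -12/5 ≈ -2.4000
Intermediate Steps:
C = -24 (C = -(-4)*(-6) = -4*6 = -24)
s(B) = 6 (s(B) = 7 - 1*1 = 7 - 1 = 6)
g(A, P) = 2 + 2*A (g(A, P) = 2*(1 + A) = 2 + 2*A)
c = 0 (c = -6 + 6 = 0)
n(Y) = ⅒ (n(Y) = ((Y + 0)/(Y + Y))/5 = (Y/((2*Y)))/5 = (Y*(1/(2*Y)))/5 = (⅕)*(½) = ⅒)
C*n(g(-3, -5)) = -24*⅒ = -12/5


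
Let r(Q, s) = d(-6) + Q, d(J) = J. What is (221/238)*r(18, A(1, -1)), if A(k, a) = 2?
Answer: 78/7 ≈ 11.143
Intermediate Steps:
r(Q, s) = -6 + Q
(221/238)*r(18, A(1, -1)) = (221/238)*(-6 + 18) = (221*(1/238))*12 = (13/14)*12 = 78/7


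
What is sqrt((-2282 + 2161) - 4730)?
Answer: 21*I*sqrt(11) ≈ 69.649*I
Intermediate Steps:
sqrt((-2282 + 2161) - 4730) = sqrt(-121 - 4730) = sqrt(-4851) = 21*I*sqrt(11)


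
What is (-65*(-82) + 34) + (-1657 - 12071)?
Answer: -8364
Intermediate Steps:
(-65*(-82) + 34) + (-1657 - 12071) = (5330 + 34) - 13728 = 5364 - 13728 = -8364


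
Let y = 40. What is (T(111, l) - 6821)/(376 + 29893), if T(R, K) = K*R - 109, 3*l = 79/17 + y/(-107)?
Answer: -12318069/55059311 ≈ -0.22372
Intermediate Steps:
l = 2591/1819 (l = (79/17 + 40/(-107))/3 = (79*(1/17) + 40*(-1/107))/3 = (79/17 - 40/107)/3 = (⅓)*(7773/1819) = 2591/1819 ≈ 1.4244)
T(R, K) = -109 + K*R
(T(111, l) - 6821)/(376 + 29893) = ((-109 + (2591/1819)*111) - 6821)/(376 + 29893) = ((-109 + 287601/1819) - 6821)/30269 = (89330/1819 - 6821)*(1/30269) = -12318069/1819*1/30269 = -12318069/55059311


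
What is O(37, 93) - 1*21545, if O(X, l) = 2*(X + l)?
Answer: -21285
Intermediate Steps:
O(X, l) = 2*X + 2*l
O(37, 93) - 1*21545 = (2*37 + 2*93) - 1*21545 = (74 + 186) - 21545 = 260 - 21545 = -21285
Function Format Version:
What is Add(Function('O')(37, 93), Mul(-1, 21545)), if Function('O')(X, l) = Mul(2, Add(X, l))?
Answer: -21285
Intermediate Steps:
Function('O')(X, l) = Add(Mul(2, X), Mul(2, l))
Add(Function('O')(37, 93), Mul(-1, 21545)) = Add(Add(Mul(2, 37), Mul(2, 93)), Mul(-1, 21545)) = Add(Add(74, 186), -21545) = Add(260, -21545) = -21285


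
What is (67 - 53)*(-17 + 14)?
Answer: -42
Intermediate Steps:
(67 - 53)*(-17 + 14) = 14*(-3) = -42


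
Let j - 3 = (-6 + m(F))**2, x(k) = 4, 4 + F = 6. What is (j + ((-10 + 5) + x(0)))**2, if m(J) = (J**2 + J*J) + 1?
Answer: 121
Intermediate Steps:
F = 2 (F = -4 + 6 = 2)
m(J) = 1 + 2*J**2 (m(J) = (J**2 + J**2) + 1 = 2*J**2 + 1 = 1 + 2*J**2)
j = 12 (j = 3 + (-6 + (1 + 2*2**2))**2 = 3 + (-6 + (1 + 2*4))**2 = 3 + (-6 + (1 + 8))**2 = 3 + (-6 + 9)**2 = 3 + 3**2 = 3 + 9 = 12)
(j + ((-10 + 5) + x(0)))**2 = (12 + ((-10 + 5) + 4))**2 = (12 + (-5 + 4))**2 = (12 - 1)**2 = 11**2 = 121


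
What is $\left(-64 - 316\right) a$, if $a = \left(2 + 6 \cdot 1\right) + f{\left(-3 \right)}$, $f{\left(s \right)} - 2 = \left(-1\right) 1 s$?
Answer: $-4940$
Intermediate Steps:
$f{\left(s \right)} = 2 - s$ ($f{\left(s \right)} = 2 + \left(-1\right) 1 s = 2 - s$)
$a = 13$ ($a = \left(2 + 6 \cdot 1\right) + \left(2 - -3\right) = \left(2 + 6\right) + \left(2 + 3\right) = 8 + 5 = 13$)
$\left(-64 - 316\right) a = \left(-64 - 316\right) 13 = \left(-380\right) 13 = -4940$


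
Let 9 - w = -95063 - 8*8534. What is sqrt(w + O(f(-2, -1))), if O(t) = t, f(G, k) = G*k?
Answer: sqrt(163346) ≈ 404.16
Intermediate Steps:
w = 163344 (w = 9 - (-95063 - 8*8534) = 9 - (-95063 - 1*68272) = 9 - (-95063 - 68272) = 9 - 1*(-163335) = 9 + 163335 = 163344)
sqrt(w + O(f(-2, -1))) = sqrt(163344 - 2*(-1)) = sqrt(163344 + 2) = sqrt(163346)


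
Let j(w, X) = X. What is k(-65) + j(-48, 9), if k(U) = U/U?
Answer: 10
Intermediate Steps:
k(U) = 1
k(-65) + j(-48, 9) = 1 + 9 = 10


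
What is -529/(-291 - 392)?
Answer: 529/683 ≈ 0.77452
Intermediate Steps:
-529/(-291 - 392) = -529/(-683) = -529*(-1/683) = 529/683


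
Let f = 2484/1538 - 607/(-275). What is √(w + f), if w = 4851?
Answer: √8684631627122/42295 ≈ 69.677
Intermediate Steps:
f = 808333/211475 (f = 2484*(1/1538) - 607*(-1/275) = 1242/769 + 607/275 = 808333/211475 ≈ 3.8224)
√(w + f) = √(4851 + 808333/211475) = √(1026673558/211475) = √8684631627122/42295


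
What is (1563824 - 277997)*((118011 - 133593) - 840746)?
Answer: -1101089663256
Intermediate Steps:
(1563824 - 277997)*((118011 - 133593) - 840746) = 1285827*(-15582 - 840746) = 1285827*(-856328) = -1101089663256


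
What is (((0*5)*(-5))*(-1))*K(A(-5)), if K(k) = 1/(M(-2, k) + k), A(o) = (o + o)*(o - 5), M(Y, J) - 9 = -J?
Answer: 0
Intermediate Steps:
M(Y, J) = 9 - J
A(o) = 2*o*(-5 + o) (A(o) = (2*o)*(-5 + o) = 2*o*(-5 + o))
K(k) = 1/9 (K(k) = 1/((9 - k) + k) = 1/9)
(((0*5)*(-5))*(-1))*K(A(-5)) = (((0*5)*(-5))*(-1))*(1/9) = ((0*(-5))*(-1))*(1/9) = (0*(-1))*(1/9) = 0*(1/9) = 0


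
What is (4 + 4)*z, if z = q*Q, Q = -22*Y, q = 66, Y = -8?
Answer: 92928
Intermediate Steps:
Q = 176 (Q = -22*(-8) = 176)
z = 11616 (z = 66*176 = 11616)
(4 + 4)*z = (4 + 4)*11616 = 8*11616 = 92928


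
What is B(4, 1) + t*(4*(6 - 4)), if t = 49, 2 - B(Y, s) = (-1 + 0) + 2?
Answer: 393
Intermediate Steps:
B(Y, s) = 1 (B(Y, s) = 2 - ((-1 + 0) + 2) = 2 - (-1 + 2) = 2 - 1*1 = 2 - 1 = 1)
B(4, 1) + t*(4*(6 - 4)) = 1 + 49*(4*(6 - 4)) = 1 + 49*(4*2) = 1 + 49*8 = 1 + 392 = 393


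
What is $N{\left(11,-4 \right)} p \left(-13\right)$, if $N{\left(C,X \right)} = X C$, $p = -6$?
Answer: $-3432$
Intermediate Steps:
$N{\left(C,X \right)} = C X$
$N{\left(11,-4 \right)} p \left(-13\right) = 11 \left(-4\right) \left(-6\right) \left(-13\right) = \left(-44\right) \left(-6\right) \left(-13\right) = 264 \left(-13\right) = -3432$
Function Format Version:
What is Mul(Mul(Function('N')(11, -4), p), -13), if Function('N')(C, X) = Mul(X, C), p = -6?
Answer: -3432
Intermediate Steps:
Function('N')(C, X) = Mul(C, X)
Mul(Mul(Function('N')(11, -4), p), -13) = Mul(Mul(Mul(11, -4), -6), -13) = Mul(Mul(-44, -6), -13) = Mul(264, -13) = -3432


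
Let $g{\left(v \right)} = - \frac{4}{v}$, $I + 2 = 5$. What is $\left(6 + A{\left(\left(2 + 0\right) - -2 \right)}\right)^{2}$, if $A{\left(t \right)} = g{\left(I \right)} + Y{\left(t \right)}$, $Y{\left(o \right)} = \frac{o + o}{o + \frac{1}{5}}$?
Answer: $\frac{2116}{49} \approx 43.184$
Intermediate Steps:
$I = 3$ ($I = -2 + 5 = 3$)
$Y{\left(o \right)} = \frac{2 o}{\frac{1}{5} + o}$ ($Y{\left(o \right)} = \frac{2 o}{o + \frac{1}{5}} = \frac{2 o}{\frac{1}{5} + o}$)
$A{\left(t \right)} = - \frac{4}{3} + \frac{10 t}{1 + 5 t}$
$\left(6 + A{\left(\left(2 + 0\right) - -2 \right)}\right)^{2} = \left(6 + \frac{2 \left(-2 + 5 \left(\left(2 + 0\right) - -2\right)\right)}{3 \left(1 + 5 \left(\left(2 + 0\right) - -2\right)\right)}\right)^{2} = \left(6 + \frac{2 \left(-2 + 5 \left(2 + 2\right)\right)}{3 \left(1 + 5 \left(2 + 2\right)\right)}\right)^{2} = \left(6 + \frac{2 \left(-2 + 5 \cdot 4\right)}{3 \left(1 + 5 \cdot 4\right)}\right)^{2} = \left(6 + \frac{2 \left(-2 + 20\right)}{3 \left(1 + 20\right)}\right)^{2} = \left(6 + \frac{2}{3} \cdot \frac{1}{21} \cdot 18\right)^{2} = \left(6 + \frac{4}{7}\right)^{2} = \left(\frac{46}{7}\right)^{2} = \frac{2116}{49}$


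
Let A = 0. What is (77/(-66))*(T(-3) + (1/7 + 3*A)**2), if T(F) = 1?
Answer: -25/21 ≈ -1.1905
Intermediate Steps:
(77/(-66))*(T(-3) + (1/7 + 3*A)**2) = (77/(-66))*(1 + (1/7 + 3*0)**2) = (77*(-1/66))*(1 + (1/7 + 0)**2) = -7*(1 + (1/7)**2)/6 = -7*(1 + 1/49)/6 = -7/6*50/49 = -25/21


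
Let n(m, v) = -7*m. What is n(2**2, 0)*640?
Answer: -17920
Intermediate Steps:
n(2**2, 0)*640 = -7*2**2*640 = -7*4*640 = -28*640 = -17920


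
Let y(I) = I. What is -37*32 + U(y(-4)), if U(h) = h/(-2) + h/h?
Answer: -1181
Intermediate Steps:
U(h) = 1 - h/2 (U(h) = h*(-1/2) + 1 = -h/2 + 1 = 1 - h/2)
-37*32 + U(y(-4)) = -37*32 + (1 - 1/2*(-4)) = -1184 + (1 + 2) = -1184 + 3 = -1181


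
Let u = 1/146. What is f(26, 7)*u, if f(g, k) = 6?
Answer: 3/73 ≈ 0.041096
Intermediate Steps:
u = 1/146 ≈ 0.0068493
f(26, 7)*u = 6*(1/146) = 3/73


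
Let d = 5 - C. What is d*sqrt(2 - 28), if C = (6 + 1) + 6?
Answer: -8*I*sqrt(26) ≈ -40.792*I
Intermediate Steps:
C = 13 (C = 7 + 6 = 13)
d = -8 (d = 5 - 1*13 = 5 - 13 = -8)
d*sqrt(2 - 28) = -8*sqrt(2 - 28) = -8*I*sqrt(26)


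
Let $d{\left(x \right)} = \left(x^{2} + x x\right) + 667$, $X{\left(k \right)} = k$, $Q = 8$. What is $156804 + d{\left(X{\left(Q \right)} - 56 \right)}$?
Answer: $162079$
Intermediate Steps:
$d{\left(x \right)} = 667 + 2 x^{2}$ ($d{\left(x \right)} = \left(x^{2} + x^{2}\right) + 667 = 2 x^{2} + 667 = 667 + 2 x^{2}$)
$156804 + d{\left(X{\left(Q \right)} - 56 \right)} = 156804 + \left(667 + 2 \left(8 - 56\right)^{2}\right) = 156804 + \left(667 + 2 \left(-48\right)^{2}\right) = 156804 + \left(667 + 2 \cdot 2304\right) = 156804 + \left(667 + 4608\right) = 156804 + 5275 = 162079$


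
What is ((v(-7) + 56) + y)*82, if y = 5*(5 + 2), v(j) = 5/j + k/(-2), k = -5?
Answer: 53259/7 ≈ 7608.4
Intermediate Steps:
v(j) = 5/2 + 5/j (v(j) = 5/j - 5/(-2) = 5/j - 5*(-½) = 5/j + 5/2 = 5/2 + 5/j)
y = 35 (y = 5*7 = 35)
((v(-7) + 56) + y)*82 = (((5/2 + 5/(-7)) + 56) + 35)*82 = (((5/2 + 5*(-⅐)) + 56) + 35)*82 = (((5/2 - 5/7) + 56) + 35)*82 = ((25/14 + 56) + 35)*82 = (809/14 + 35)*82 = (1299/14)*82 = 53259/7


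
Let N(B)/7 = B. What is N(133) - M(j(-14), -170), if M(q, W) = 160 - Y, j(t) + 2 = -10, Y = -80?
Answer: 691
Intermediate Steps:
j(t) = -12 (j(t) = -2 - 10 = -12)
M(q, W) = 240 (M(q, W) = 160 - 1*(-80) = 160 + 80 = 240)
N(B) = 7*B
N(133) - M(j(-14), -170) = 7*133 - 1*240 = 931 - 240 = 691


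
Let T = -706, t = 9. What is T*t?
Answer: -6354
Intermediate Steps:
T*t = -706*9 = -6354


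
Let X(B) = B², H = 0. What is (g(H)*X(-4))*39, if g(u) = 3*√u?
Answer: 0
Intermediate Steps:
(g(H)*X(-4))*39 = ((3*√0)*(-4)²)*39 = ((3*0)*16)*39 = (0*16)*39 = 0*39 = 0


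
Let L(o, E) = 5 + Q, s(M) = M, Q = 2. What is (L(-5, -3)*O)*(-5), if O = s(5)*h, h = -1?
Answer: 175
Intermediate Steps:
L(o, E) = 7 (L(o, E) = 5 + 2 = 7)
O = -5 (O = 5*(-1) = -5)
(L(-5, -3)*O)*(-5) = (7*(-5))*(-5) = -35*(-5) = 175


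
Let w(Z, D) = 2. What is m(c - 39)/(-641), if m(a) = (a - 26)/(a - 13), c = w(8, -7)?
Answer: -63/32050 ≈ -0.0019657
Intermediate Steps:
c = 2
m(a) = (-26 + a)/(-13 + a)
m(c - 39)/(-641) = ((-26 + (2 - 39))/(-13 + (2 - 39)))/(-641) = ((-26 - 37)/(-13 - 37))*(-1/641) = (-63/(-50))*(-1/641) = -1/50*(-63)*(-1/641) = (63/50)*(-1/641) = -63/32050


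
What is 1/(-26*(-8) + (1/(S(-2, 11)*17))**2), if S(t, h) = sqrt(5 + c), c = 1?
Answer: 1734/360673 ≈ 0.0048077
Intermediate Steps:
S(t, h) = sqrt(6) (S(t, h) = sqrt(5 + 1) = sqrt(6))
1/(-26*(-8) + (1/(S(-2, 11)*17))**2) = 1/(-26*(-8) + (1/(sqrt(6)*17))**2) = 1/(208 + ((sqrt(6)/6)*(1/17))**2) = 1/(208 + (sqrt(6)/102)**2) = 1/(208 + 1/1734) = 1/(360673/1734) = 1734/360673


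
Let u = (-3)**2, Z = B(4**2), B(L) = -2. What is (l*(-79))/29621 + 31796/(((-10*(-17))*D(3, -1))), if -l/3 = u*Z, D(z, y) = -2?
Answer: -235819939/2517785 ≈ -93.662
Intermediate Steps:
Z = -2
u = 9
l = 54 (l = -27*(-2) = -3*(-18) = 54)
(l*(-79))/29621 + 31796/(((-10*(-17))*D(3, -1))) = (54*(-79))/29621 + 31796/((-10*(-17)*(-2))) = -4266*1/29621 + 31796/((170*(-2))) = -4266/29621 + 31796/(-340) = -4266/29621 + 31796*(-1/340) = -4266/29621 - 7949/85 = -235819939/2517785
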